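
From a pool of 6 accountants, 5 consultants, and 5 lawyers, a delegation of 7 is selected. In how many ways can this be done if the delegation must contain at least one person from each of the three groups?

Total 7-person selections from all 16: C(16,7) = 11440.
Subtract selections that omit an entire group: no accountants → C(10,7) = 120; no consultants → C(11,7) = 330; no lawyers → C(11,7) = 330.
Add back selections omitting two groups (i.e. drawn from a single group): C(6,7) + C(5,7) + C(5,7) = 0.
By inclusion–exclusion: 11440 − 780 + 0 = 10660.

10660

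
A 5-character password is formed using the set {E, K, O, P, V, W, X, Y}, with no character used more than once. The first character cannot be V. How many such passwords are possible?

The first character has 8−1 = 7 choices (anything except V).
The remaining 4 characters are filled from the other 7 symbols without repetition: 7 × 6 × 5 × 4 = 840.
Total: 7 × 840 = 5880.

5880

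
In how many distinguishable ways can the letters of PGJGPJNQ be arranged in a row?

Letter multiplicities in PGJGPJNQ: G×2, J×2, N×1, P×2, Q×1.
Dividing 8! = 40320 by 2!·2!·2! = 8 for the repeated letters gives 5040.

5040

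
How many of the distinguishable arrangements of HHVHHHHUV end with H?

With the last slot taken by H, it remains to arrange the other 8 letters (HVHHHHUV).
Those 8 letters have H appearing 5 times and V appearing twice, giving (8)!/(5!·2!) = 168.

168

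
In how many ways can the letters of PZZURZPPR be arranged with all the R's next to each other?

Treat the 2 copies of R as a single block. The multiset to arrange is then {RR, P, P, P, U, Z, Z, Z}, 8 items in all.
That gives (8)!/(3!·3!) = 1120 arrangements.

1120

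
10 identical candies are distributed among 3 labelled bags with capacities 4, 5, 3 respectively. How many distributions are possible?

Without the upper bounds there are C(12,2) = 66 ways to split 10 among 3 bags.
Subtract solutions that violate a single cap (substitute x_i' = x_i − (cap_i+1)): x_1 ≥ 5 gives C(7,2) = 21; x_2 ≥ 6 gives C(6,2) = 15; x_3 ≥ 4 gives C(8,2) = 28. Together 64.
Add back pairs where two caps are both exceeded: 0 + 3 + 1 = 4.
By inclusion–exclusion the count is 66 − 64 + 4 = 6.

6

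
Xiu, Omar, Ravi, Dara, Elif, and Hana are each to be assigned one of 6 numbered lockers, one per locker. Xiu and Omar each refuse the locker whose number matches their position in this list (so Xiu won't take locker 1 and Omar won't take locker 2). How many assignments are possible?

Let Aᵢ (for i ∈ {1, 2}) be the placements that put person i in their forbidden locker. Any j of these fix j positions, leaving (6−j)! ways to fill the rest, and there are C(2,j) ways to pick which j.
By inclusion–exclusion, the number of valid placements is Σ_{j=0}^{2} (−1)^j C(2,j)·(6−j)!.
Computing: 720 − 240 + 24 = 504.

504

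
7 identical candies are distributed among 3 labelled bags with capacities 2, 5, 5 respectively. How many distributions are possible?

Without the upper bounds there are C(9,2) = 36 ways to split 7 among 3 bags.
Subtract solutions that violate a single cap (substitute x_i' = x_i − (cap_i+1)): x_1 ≥ 3 gives C(6,2) = 15; x_2 ≥ 6 gives C(3,2) = 3; x_3 ≥ 6 gives C(3,2) = 3. Together 21.
No two caps can be exceeded simultaneously, so the pair terms are all 0.
By inclusion–exclusion the count is 36 − 21 + 0 = 15.

15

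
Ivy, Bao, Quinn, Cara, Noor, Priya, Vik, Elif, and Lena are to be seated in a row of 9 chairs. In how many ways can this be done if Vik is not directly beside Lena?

282240

Of the 9! = 362880 arrangements, those with Vik and Lena adjacent number 2 × 8! = 80640 (treat the pair as a block with 2 internal orders).
Complementary counting: 362880 − 80640 = 282240.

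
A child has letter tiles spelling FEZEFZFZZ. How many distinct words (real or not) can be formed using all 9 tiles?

FEZEFZFZZ has 9 letters with E appearing twice, F appearing 3 times, and Z appearing 4 times.
The number of distinct arrangements is 9!/(4!·3!·2!) = 362880/288 = 1260.

1260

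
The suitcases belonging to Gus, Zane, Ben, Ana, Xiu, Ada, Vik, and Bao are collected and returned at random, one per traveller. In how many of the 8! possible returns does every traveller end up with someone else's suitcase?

14833

Count assignments avoiding every fixed point. For any j of the 8 travellers fixed to their own suitcase, the other 8−j can be arranged in (8−j)! ways.
By inclusion–exclusion this is Σ_{j=0}^{8} (−1)^j C(8,j)·(8−j)!.
Computing: 40320 − 40320 + 20160 − 6720 + 1680 − 336 + 56 − 8 + 1 = 14833.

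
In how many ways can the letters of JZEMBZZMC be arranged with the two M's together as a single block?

Treat the 2 copies of M as a single block. The multiset to arrange is then {MM, B, C, E, J, Z, Z, Z}, 8 items in all.
That gives (8)!/(3!) = 6720 arrangements.

6720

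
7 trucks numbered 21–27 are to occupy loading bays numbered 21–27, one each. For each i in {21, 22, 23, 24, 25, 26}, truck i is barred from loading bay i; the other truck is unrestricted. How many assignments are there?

Let Aᵢ (for 21 ≤ i ≤ 26) be the placements that put truck i in its forbidden loading bay. Any j of these fix j positions, leaving (7−j)! ways to fill the rest, and there are C(6,j) ways to pick which j.
By inclusion–exclusion, the number of valid placements is Σ_{j=0}^{6} (−1)^j C(6,j)·(7−j)!.
Computing: 5040 − 4320 + 1800 − 480 + 90 − 12 + 1 = 2119.

2119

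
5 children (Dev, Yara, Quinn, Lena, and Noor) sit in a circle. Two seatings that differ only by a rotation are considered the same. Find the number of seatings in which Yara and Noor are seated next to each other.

Glue Yara and Noor into a block (2 internal orders). Seating 4 units around a circle gives (3)! arrangements.
So 2 × (3)! = 2 × 6 = 12.

12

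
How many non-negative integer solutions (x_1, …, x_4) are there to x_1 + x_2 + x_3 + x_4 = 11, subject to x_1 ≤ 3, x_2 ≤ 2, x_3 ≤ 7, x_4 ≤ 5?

53

By stars and bars, unrestricted non-negative solutions to x_1+…+x_4 = 11 number C(11+3,3) = 364.
Subtract solutions that violate a single cap (substitute x_i' = x_i − (cap_i+1)): x_1 ≥ 4 gives C(10,3) = 120; x_2 ≥ 3 gives C(11,3) = 165; x_3 ≥ 8 gives C(6,3) = 20; x_4 ≥ 6 gives C(8,3) = 56. Together 361.
Add back pairs where two caps are both exceeded: 35 + 0 + 4 + 1 + 10 + 0 = 50.
By inclusion–exclusion the count is 364 − 361 + 50 = 53.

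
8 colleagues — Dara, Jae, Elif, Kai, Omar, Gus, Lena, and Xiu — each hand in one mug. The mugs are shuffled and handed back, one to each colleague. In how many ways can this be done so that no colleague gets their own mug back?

Let Aᵢ be the assignments in which colleague i gets their own mug. We want the size of the complement of A₁∪…∪A_8.
By inclusion–exclusion this is Σ_{j=0}^{8} (−1)^j C(8,j)·(8−j)!.
Computing: 40320 − 40320 + 20160 − 6720 + 1680 − 336 + 56 − 8 + 1 = 14833.

14833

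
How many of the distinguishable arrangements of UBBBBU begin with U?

With the first slot taken by U, it remains to arrange the other 5 letters (BBBBU).
Those 5 letters have B appearing 4 times, giving (5)!/(4!) = 5.

5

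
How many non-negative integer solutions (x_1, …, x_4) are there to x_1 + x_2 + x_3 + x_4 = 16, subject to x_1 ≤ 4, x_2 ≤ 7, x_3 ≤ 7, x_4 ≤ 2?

Without the upper bounds there are C(19,3) = 969 ways to split 16 among 4 variables.
Subtract solutions that violate a single cap (substitute x_i' = x_i − (cap_i+1)): x_1 ≥ 5 gives C(14,3) = 364; x_2 ≥ 8 gives C(11,3) = 165; x_3 ≥ 8 gives C(11,3) = 165; x_4 ≥ 3 gives C(16,3) = 560. Together 1254.
Add back pairs where two caps are both exceeded: 20 + 20 + 165 + 1 + 56 + 56 = 318.
Subtract triples: 0 + 1 + 1 + 0 = 2.
By inclusion–exclusion the count is 969 − 1254 + 318 − 2 = 31.

31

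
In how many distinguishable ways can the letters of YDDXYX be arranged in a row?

90

YDDXYX has 6 letters with D appearing twice, X appearing twice, and Y appearing twice.
So there are 6! / (2!·2!·2!) = 90 distinguishable arrangements.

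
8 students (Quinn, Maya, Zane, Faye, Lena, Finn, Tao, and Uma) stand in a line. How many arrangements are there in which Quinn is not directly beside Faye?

Of the 8! = 40320 arrangements, those with Quinn and Faye adjacent number 2 × 7! = 10080 (treat the pair as a block with 2 internal orders).
Complementary counting: 40320 − 10080 = 30240.

30240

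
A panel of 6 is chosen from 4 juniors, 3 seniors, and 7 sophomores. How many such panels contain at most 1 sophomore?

Split by how many sophomores are chosen (0 through 1).
Sum: C(7,0)·C(7,6) + C(7,1)·C(7,5) = 7 + 147 = 154.

154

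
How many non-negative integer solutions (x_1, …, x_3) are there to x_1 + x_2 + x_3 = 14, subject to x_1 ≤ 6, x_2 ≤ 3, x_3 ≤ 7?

6

By stars and bars, unrestricted non-negative solutions to x_1+…+x_3 = 14 number C(14+2,2) = 120.
Subtract solutions that violate a single cap (substitute x_i' = x_i − (cap_i+1)): x_1 ≥ 7 gives C(9,2) = 36; x_2 ≥ 4 gives C(12,2) = 66; x_3 ≥ 8 gives C(8,2) = 28. Together 130.
Add back pairs where two caps are both exceeded: 10 + 0 + 6 = 16.
By inclusion–exclusion the count is 120 − 130 + 16 = 6.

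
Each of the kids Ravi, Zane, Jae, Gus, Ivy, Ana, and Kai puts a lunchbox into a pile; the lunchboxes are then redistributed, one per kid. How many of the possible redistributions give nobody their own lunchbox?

Let Aᵢ be the assignments in which kid i gets their own lunchbox. We want the size of the complement of A₁∪…∪A_7.
By inclusion–exclusion this is Σ_{j=0}^{7} (−1)^j C(7,j)·(7−j)!.
Computing: 5040 − 5040 + 2520 − 840 + 210 − 42 + 7 − 1 = 1854.

1854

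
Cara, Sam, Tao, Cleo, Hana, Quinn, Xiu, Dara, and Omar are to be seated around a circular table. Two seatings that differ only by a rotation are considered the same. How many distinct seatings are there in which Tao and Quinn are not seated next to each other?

Without the restriction there are (8)! = 40320 seatings.
Those with Tao next to Quinn: fuse the pair into one unit and seat 8 units around a circle — 2·(7)! = 10080.
Subtracting, 40320 − 10080 = 30240.

30240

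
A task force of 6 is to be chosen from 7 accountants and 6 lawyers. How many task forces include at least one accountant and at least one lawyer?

Total 6-person selections from all 13: C(13,6) = 1716.
Selections missing a whole group: no accountants → C(6,6) = 1; no lawyers → C(7,6) = 7.
Both groups omitted at once is impossible, so 1716 − 8 = 1708.

1708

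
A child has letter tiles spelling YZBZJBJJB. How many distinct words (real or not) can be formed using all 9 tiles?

YZBZJBJJB has 9 letters with B appearing 3 times, J appearing 3 times, and Z appearing twice.
Dividing 9! = 362880 by 3!·3!·2! = 72 for the repeated letters gives 5040.

5040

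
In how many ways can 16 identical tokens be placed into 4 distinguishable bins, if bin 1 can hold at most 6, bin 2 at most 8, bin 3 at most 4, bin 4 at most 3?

51

By stars and bars, unrestricted non-negative solutions to x_1+…+x_4 = 16 number C(16+3,3) = 969.
Subtract solutions that violate a single cap (substitute x_i' = x_i − (cap_i+1)): x_1 ≥ 7 gives C(12,3) = 220; x_2 ≥ 9 gives C(10,3) = 120; x_3 ≥ 5 gives C(14,3) = 364; x_4 ≥ 4 gives C(15,3) = 455. Together 1159.
Add back pairs where two caps are both exceeded: 1 + 35 + 56 + 10 + 20 + 120 = 242.
Subtract triples: 0 + 0 + 1 + 0 = 1.
By inclusion–exclusion the count is 969 − 1159 + 242 − 1 = 51.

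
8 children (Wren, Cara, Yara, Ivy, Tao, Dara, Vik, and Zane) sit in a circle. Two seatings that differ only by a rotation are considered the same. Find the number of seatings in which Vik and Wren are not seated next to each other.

3600

All circular seatings of 8 people number (7)! = 5040.
Those with Vik next to Wren: fuse the pair into one unit and seat 7 units around a circle — 2·(6)! = 1440.
Subtracting, 5040 − 1440 = 3600.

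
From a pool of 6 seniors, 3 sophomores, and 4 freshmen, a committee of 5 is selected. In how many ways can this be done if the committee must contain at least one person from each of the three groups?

Unrestricted: C(13,5) = 1287 ways to pick any 5 of the 13.
Selections missing a whole group: no seniors → C(7,5) = 21; no sophomores → C(10,5) = 252; no freshmen → C(9,5) = 126.
Add back selections omitting two groups (i.e. drawn from a single group): C(6,5) + C(3,5) + C(4,5) = 6.
By inclusion–exclusion: 1287 − 399 + 6 = 894.

894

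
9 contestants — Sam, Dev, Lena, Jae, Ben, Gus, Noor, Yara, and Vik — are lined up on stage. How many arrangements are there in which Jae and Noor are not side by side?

282240

There are 9! = 362880 arrangements in all. If Jae and Noor are adjacent, merging them into one block gives 2·(8)! = 80640 arrangements.
Complementary counting: 362880 − 80640 = 282240.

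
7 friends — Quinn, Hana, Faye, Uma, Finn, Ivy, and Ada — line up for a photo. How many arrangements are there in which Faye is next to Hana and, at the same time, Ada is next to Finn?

480

Treat {Faye,Hana} as one block (2 orders) and {Ada,Finn} as another (2 orders).
That leaves 5 units to arrange: 2 × 2 × 5! = 4 × 120 = 480.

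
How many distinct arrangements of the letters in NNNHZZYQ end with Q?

420

With the last slot taken by Q, it remains to arrange the other 7 letters (NNNHZZY).
Those 7 letters have N appearing 3 times and Z appearing twice, giving (7)!/(3!·2!) = 420.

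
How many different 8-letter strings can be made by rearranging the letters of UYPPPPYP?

168

Letter multiplicities in UYPPPPYP: P×5, U×1, Y×2.
The number of distinct arrangements is 8!/(5!·2!) = 40320/240 = 168.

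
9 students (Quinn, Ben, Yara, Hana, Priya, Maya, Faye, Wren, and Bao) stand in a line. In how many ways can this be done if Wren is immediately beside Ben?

Place the 7 others and the Wren-Ben pair as 8 objects in a line; the pair has 2 internal arrangements.
That gives 2 × 8! = 2 × 40320 = 80640.

80640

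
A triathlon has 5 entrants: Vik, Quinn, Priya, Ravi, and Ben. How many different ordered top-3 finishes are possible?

60

This is an ordered selection of 3 from 5: P(5,3).
That gives 5 × 4 × 3 = 60.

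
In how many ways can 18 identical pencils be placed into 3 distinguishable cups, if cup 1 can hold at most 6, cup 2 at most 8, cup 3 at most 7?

10

By stars and bars, unrestricted non-negative solutions to x_1+…+x_3 = 18 number C(18+2,2) = 190.
Subtract solutions that violate a single cap (substitute x_i' = x_i − (cap_i+1)): x_1 ≥ 7 gives C(13,2) = 78; x_2 ≥ 9 gives C(11,2) = 55; x_3 ≥ 8 gives C(12,2) = 66. Together 199.
Add back pairs where two caps are both exceeded: 6 + 10 + 3 = 19.
By inclusion–exclusion the count is 190 − 199 + 19 = 10.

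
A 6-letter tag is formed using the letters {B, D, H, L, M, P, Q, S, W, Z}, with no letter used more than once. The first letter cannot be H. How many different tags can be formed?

136080

The first letter has 10−1 = 9 choices (anything except H).
The remaining 5 letters are filled from the other 9 symbols without repetition: 9 × 8 × 7 × 6 × 5 = 15120.
Total: 9 × 15120 = 136080.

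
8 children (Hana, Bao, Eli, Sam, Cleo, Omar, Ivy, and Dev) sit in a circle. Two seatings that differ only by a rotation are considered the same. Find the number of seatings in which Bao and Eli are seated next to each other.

Glue Bao and Eli into a block (2 internal orders). Seating 7 units around a circle gives (6)! arrangements.
So 2 × (6)! = 2 × 720 = 1440.

1440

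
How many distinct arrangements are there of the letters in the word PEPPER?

The 6 letters of PEPPER have repeats: E appearing twice and P appearing 3 times.
The number of distinct arrangements is 6!/(3!·2!) = 720/12 = 60.

60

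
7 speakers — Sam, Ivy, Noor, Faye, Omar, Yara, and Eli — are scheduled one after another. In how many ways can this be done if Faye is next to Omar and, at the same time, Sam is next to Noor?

Treat {Faye,Omar} as one block (2 orders) and {Sam,Noor} as another (2 orders).
That leaves 5 units to arrange: 2 × 2 × 5! = 4 × 120 = 480.

480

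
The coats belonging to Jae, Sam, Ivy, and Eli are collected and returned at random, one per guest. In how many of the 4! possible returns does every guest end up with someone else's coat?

This is the derangement count D_4: permutations of 4 items with no fixed point.
By inclusion–exclusion this is Σ_{j=0}^{4} (−1)^j C(4,j)·(4−j)!.
Computing: 24 − 24 + 12 − 4 + 1 = 9.

9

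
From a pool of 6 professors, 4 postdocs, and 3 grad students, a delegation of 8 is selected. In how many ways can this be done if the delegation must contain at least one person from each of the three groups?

Total 8-person selections from all 13: C(13,8) = 1287.
Selections missing a whole group: no professors → C(7,8) = 0; no postdocs → C(9,8) = 9; no grad students → C(10,8) = 45.
Add back selections omitting two groups (i.e. drawn from a single group): C(6,8) + C(4,8) + C(3,8) = 0.
By inclusion–exclusion: 1287 − 54 + 0 = 1233.

1233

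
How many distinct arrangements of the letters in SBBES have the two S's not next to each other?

18

Total arrangements of SBBES: 5!/(2!·2!) = 30.
Arrangements with the S's together: treat SS as one letter, giving (4)!/(2!) = 12.
Hence 30 − 12 = 18.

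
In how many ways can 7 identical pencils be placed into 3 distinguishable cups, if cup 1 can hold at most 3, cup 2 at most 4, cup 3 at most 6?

Ignoring the caps, the number of non-negative solutions to x_1+…+x_3 = 7 is C(9,2) = 36.
Subtract solutions that violate a single cap (substitute x_i' = x_i − (cap_i+1)): x_1 ≥ 4 gives C(5,2) = 10; x_2 ≥ 5 gives C(4,2) = 6; x_3 ≥ 7 gives C(2,2) = 1. Together 17.
No two caps can be exceeded simultaneously, so the pair terms are all 0.
By inclusion–exclusion the count is 36 − 17 + 0 = 19.

19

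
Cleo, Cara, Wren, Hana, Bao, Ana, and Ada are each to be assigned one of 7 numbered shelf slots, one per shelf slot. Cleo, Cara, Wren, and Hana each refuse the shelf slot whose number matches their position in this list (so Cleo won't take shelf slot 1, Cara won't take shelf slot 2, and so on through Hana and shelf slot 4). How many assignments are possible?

Let Aᵢ (for 1 ≤ i ≤ 4) be the placements that put person i in their forbidden shelf slot. Any j of these fix j positions, leaving (7−j)! ways to fill the rest, and there are C(4,j) ways to pick which j.
By inclusion–exclusion, the number of valid placements is Σ_{j=0}^{4} (−1)^j C(4,j)·(7−j)!.
Computing: 5040 − 2880 + 720 − 96 + 6 = 2790.

2790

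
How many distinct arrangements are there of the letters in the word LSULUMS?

630

LSULUMS has 7 letters with L appearing twice, S appearing twice, and U appearing twice.
The number of distinct arrangements is 7!/(2!·2!·2!) = 5040/8 = 630.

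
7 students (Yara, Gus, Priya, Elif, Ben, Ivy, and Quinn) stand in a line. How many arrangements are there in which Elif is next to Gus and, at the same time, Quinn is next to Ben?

Treat {Elif,Gus} as one block (2 orders) and {Quinn,Ben} as another (2 orders).
That leaves 5 units to arrange: 2 × 2 × 5! = 4 × 120 = 480.

480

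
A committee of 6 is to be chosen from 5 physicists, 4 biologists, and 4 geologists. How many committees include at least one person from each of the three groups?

Total 6-person selections from all 13: C(13,6) = 1716.
Selections missing a whole group: no physicists → C(8,6) = 28; no biologists → C(9,6) = 84; no geologists → C(9,6) = 84.
Add back selections omitting two groups (i.e. drawn from a single group): C(5,6) + C(4,6) + C(4,6) = 0.
By inclusion–exclusion: 1716 − 196 + 0 = 1520.

1520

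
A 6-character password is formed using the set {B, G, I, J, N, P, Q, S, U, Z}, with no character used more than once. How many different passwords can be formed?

With no repetition, fill the 6 characters in order: 10 choices, then 9, down to 5.
That product is 10 × 9 × 8 × 7 × 6 × 5 = 151200.

151200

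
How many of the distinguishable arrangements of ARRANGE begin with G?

180

Fix G in the first position and arrange the remaining 6 letters.
Those 6 letters have A appearing twice and R appearing twice, giving (6)!/(2!·2!) = 180.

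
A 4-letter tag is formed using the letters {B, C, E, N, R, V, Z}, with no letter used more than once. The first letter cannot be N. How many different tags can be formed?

720

The first letter has 7−1 = 6 choices (anything except N).
The remaining 3 letters are filled from the other 6 symbols without repetition: 6 × 5 × 4 = 120.
Total: 6 × 120 = 720.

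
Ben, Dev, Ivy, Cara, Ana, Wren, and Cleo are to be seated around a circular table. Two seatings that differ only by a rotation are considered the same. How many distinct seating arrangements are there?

Fix one person's seat to break rotational symmetry; the remaining 6 people can be arranged in (6)! = 720 ways.

720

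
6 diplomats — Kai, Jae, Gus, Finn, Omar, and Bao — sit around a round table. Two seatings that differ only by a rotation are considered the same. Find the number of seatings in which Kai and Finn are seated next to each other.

48

Treat {Kai, Finn} as one unit (2 internal orders) and seat the resulting 5 units around the table: (4)! circular arrangements.
So 2 × (4)! = 2 × 24 = 48.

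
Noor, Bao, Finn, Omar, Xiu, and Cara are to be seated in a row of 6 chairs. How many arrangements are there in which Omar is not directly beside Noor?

There are 6! = 720 arrangements in all. If Omar and Noor are adjacent, merging them into one block gives 2·(5)! = 240 arrangements.
So 720 − 240 = 480 arrangements keep them apart.

480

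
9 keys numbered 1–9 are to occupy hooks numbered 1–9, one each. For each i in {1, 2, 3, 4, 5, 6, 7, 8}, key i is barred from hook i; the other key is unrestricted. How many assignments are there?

Let Aᵢ (for 1 ≤ i ≤ 8) be the placements that put key i in its forbidden hook. Any j of these fix j positions, leaving (9−j)! ways to fill the rest, and there are C(8,j) ways to pick which j.
By inclusion–exclusion, the number of valid placements is Σ_{j=0}^{8} (−1)^j C(8,j)·(9−j)!.
Computing: 362880 − 322560 + 141120 − 40320 + 8400 − 1344 + 168 − 16 + 1 = 148329.

148329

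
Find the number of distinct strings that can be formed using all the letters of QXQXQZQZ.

420

Letter multiplicities in QXQXQZQZ: Q×4, X×2, Z×2.
Dividing 8! = 40320 by 4!·2!·2! = 96 for the repeated letters gives 420.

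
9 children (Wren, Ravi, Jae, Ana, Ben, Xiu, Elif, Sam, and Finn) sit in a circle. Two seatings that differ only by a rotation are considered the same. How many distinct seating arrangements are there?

Seat Wren anywhere (absorbing the rotational symmetry), then permute the other 8: (8)! = 40320.

40320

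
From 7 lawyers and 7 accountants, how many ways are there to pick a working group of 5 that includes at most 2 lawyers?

Split by how many lawyers are chosen (0 through 2).
Sum: C(7,0)·C(7,5) + C(7,1)·C(7,4) + C(7,2)·C(7,3) = 21 + 245 + 735 = 1001.

1001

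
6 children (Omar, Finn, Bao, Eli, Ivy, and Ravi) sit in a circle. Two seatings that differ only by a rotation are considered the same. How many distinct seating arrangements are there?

Around a circle, 6 distinct people have 6!/6 = (5)! = 120 rotationally distinct seatings.

120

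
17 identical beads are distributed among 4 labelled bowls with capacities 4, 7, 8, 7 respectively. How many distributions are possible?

176

Without the upper bounds there are C(20,3) = 1140 ways to split 17 among 4 bowls.
Subtract solutions that violate a single cap (substitute x_i' = x_i − (cap_i+1)): x_1 ≥ 5 gives C(15,3) = 455; x_2 ≥ 8 gives C(12,3) = 220; x_3 ≥ 9 gives C(11,3) = 165; x_4 ≥ 8 gives C(12,3) = 220. Together 1060.
Add back pairs where two caps are both exceeded: 35 + 20 + 35 + 1 + 4 + 1 = 96.
By inclusion–exclusion the count is 1140 − 1060 + 96 = 176.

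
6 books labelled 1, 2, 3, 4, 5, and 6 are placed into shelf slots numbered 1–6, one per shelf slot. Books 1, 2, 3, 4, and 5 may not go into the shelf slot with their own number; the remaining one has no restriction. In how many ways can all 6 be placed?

309

Let Aᵢ (for 1 ≤ i ≤ 5) be the placements that put book i in its forbidden shelf slot. Any j of these fix j positions, leaving (6−j)! ways to fill the rest, and there are C(5,j) ways to pick which j.
By inclusion–exclusion, the number of valid placements is Σ_{j=0}^{5} (−1)^j C(5,j)·(6−j)!.
Computing: 720 − 600 + 240 − 60 + 10 − 1 = 309.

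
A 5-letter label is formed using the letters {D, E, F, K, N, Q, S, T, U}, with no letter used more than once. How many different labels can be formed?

This is a permutation of 5 out of 9: P(9,5) = 9!/4!.
9 × 8 × 7 × 6 × 5 = 15120.

15120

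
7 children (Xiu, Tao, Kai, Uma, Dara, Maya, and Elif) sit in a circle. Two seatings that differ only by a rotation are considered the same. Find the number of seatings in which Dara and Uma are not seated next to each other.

All circular seatings of 7 people number (6)! = 720.
Seatings with Dara beside Uma: treat them as a block with 2 internal orders, giving 2 × (5)! = 240.
Subtracting, 720 − 240 = 480.

480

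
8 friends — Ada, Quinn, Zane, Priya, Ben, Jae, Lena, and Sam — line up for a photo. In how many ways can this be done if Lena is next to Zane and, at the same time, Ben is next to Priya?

Treat {Lena,Zane} as one block (2 orders) and {Ben,Priya} as another (2 orders).
That leaves 6 units to arrange: 2 × 2 × 6! = 4 × 720 = 2880.

2880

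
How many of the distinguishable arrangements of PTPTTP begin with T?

10

With the first slot taken by T, it remains to arrange the other 5 letters (PPTTP).
Those 5 letters have P appearing 3 times and T appearing twice, giving (5)!/(3!·2!) = 10.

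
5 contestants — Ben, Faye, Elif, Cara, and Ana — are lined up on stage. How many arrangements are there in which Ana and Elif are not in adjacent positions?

72

There are 5! = 120 arrangements in all. If Ana and Elif are adjacent, merging them into one block gives 2·(4)! = 48 arrangements.
Complementary counting: 120 − 48 = 72.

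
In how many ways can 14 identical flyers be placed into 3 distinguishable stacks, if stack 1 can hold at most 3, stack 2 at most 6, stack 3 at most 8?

10

Ignoring the caps, the number of non-negative solutions to x_1+…+x_3 = 14 is C(16,2) = 120.
Subtract solutions that violate a single cap (substitute x_i' = x_i − (cap_i+1)): x_1 ≥ 4 gives C(12,2) = 66; x_2 ≥ 7 gives C(9,2) = 36; x_3 ≥ 9 gives C(7,2) = 21. Together 123.
Add back pairs where two caps are both exceeded: 10 + 3 + 0 = 13.
By inclusion–exclusion the count is 120 − 123 + 13 = 10.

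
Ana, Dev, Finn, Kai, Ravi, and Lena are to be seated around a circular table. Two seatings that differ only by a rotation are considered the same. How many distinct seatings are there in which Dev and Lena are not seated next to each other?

All circular seatings of 6 people number (5)! = 120.
Those with Dev next to Lena: fuse the pair into one unit and seat 5 units around a circle — 2·(4)! = 48.
Subtracting, 120 − 48 = 72.

72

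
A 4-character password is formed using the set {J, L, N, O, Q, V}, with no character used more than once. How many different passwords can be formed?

360

This is a permutation of 4 out of 6: P(6,4) = 6!/2!.
6 × 5 × 4 × 3 = 360.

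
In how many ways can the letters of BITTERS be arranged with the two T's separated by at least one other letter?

There are 7!/(2!) = 2520 arrangements of BITTERS in total.
If the two T's are adjacent, glue them into one block, leaving 6 items to arrange: (6)! = 720 ways.
Subtracting, 2520 − 720 = 1800 arrangements keep the T's apart.

1800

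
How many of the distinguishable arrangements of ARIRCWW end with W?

360

With the last slot taken by W, it remains to arrange the other 6 letters (ARIRCW).
Those 6 letters have R appearing twice, giving (6)!/(2!) = 360.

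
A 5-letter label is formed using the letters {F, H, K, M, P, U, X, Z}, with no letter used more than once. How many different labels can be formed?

6720

Choose and order 5 of the 8 symbols: the first letter has 8 options, the next 7, and so on down to 4.
That product is 8 × 7 × 6 × 5 × 4 = 6720.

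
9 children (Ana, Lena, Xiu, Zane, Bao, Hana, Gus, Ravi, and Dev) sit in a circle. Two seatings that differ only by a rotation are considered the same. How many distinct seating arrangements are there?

Around a circle, 9 distinct people have 9!/9 = (8)! = 40320 rotationally distinct seatings.

40320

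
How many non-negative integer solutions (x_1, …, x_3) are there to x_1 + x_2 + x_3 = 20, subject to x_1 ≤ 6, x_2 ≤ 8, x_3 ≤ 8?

Ignoring the caps, the number of non-negative solutions to x_1+…+x_3 = 20 is C(22,2) = 231.
Subtract solutions that violate a single cap (substitute x_i' = x_i − (cap_i+1)): x_1 ≥ 7 gives C(15,2) = 105; x_2 ≥ 9 gives C(13,2) = 78; x_3 ≥ 9 gives C(13,2) = 78. Together 261.
Add back pairs where two caps are both exceeded: 15 + 15 + 6 = 36.
By inclusion–exclusion the count is 231 − 261 + 36 = 6.

6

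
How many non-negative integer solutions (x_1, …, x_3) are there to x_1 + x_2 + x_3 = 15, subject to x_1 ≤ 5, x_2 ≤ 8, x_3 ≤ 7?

Ignoring the caps, the number of non-negative solutions to x_1+…+x_3 = 15 is C(17,2) = 136.
Subtract solutions that violate a single cap (substitute x_i' = x_i − (cap_i+1)): x_1 ≥ 6 gives C(11,2) = 55; x_2 ≥ 9 gives C(8,2) = 28; x_3 ≥ 8 gives C(9,2) = 36. Together 119.
Add back pairs where two caps are both exceeded: 1 + 3 + 0 = 4.
By inclusion–exclusion the count is 136 − 119 + 4 = 21.

21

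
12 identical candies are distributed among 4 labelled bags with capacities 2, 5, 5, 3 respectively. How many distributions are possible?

Ignoring the caps, the number of non-negative solutions to x_1+…+x_4 = 12 is C(15,3) = 455.
Subtract solutions that violate a single cap (substitute x_i' = x_i − (cap_i+1)): x_1 ≥ 3 gives C(12,3) = 220; x_2 ≥ 6 gives C(9,3) = 84; x_3 ≥ 6 gives C(9,3) = 84; x_4 ≥ 4 gives C(11,3) = 165. Together 553.
Add back pairs where two caps are both exceeded: 20 + 20 + 56 + 1 + 10 + 10 = 117.
By inclusion–exclusion the count is 455 − 553 + 117 = 19.

19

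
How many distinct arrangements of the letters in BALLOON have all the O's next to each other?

360

Treat the 2 copies of O as a single block. The multiset to arrange is then {OO, A, B, L, L, N}, 6 items in all.
That gives (6)!/(2!) = 360 arrangements.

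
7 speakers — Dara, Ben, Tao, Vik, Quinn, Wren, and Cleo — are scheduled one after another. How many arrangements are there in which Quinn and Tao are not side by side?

3600

There are 7! = 5040 arrangements in all. If Quinn and Tao are adjacent, merging them into one block gives 2·(6)! = 1440 arrangements.
Complementary counting: 5040 − 1440 = 3600.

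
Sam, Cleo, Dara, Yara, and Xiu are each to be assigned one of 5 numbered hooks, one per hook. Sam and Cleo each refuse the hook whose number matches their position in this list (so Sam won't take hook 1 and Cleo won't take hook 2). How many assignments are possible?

Let Aᵢ (for i ∈ {1, 2}) be the placements that put person i in their forbidden hook. Any j of these fix j positions, leaving (5−j)! ways to fill the rest, and there are C(2,j) ways to pick which j.
By inclusion–exclusion, the number of valid placements is Σ_{j=0}^{2} (−1)^j C(2,j)·(5−j)!.
Computing: 120 − 48 + 6 = 78.

78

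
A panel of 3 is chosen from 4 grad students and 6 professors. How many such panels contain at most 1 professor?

40

Split by how many professors are chosen (0 through 1).
Sum: C(6,0)·C(4,3) + C(6,1)·C(4,2) = 4 + 36 = 40.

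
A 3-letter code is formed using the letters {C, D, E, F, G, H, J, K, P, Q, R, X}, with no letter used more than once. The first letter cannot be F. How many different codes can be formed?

1210

The first letter has 12−1 = 11 choices (anything except F).
The remaining 2 letters are filled from the other 11 symbols without repetition: 11 × 10 = 110.
Total: 11 × 110 = 1210.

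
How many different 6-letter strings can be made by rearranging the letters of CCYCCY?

The 6 letters of CCYCCY have repeats: C appearing 4 times and Y appearing twice.
The number of distinct arrangements is 6!/(4!·2!) = 720/48 = 15.

15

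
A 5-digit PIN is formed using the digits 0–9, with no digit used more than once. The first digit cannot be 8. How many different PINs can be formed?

27216

The first digit has 10−1 = 9 choices (anything except 8).
The remaining 4 digits are filled from the other 9 symbols without repetition: 9 × 8 × 7 × 6 = 3024.
Total: 9 × 3024 = 27216.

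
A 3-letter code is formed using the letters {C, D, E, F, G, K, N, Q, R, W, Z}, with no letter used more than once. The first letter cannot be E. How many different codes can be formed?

900

The first letter has 11−1 = 10 choices (anything except E).
The remaining 2 letters are filled from the other 10 symbols without repetition: 10 × 9 = 90.
Total: 10 × 90 = 900.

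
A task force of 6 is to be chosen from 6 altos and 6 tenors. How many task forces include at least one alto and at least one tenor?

With no constraint there are C(12,6) = 924 possible selections.
Subtract selections that omit an entire group: no altos → C(6,6) = 1; no tenors → C(6,6) = 1.
Both groups omitted at once is impossible, so 924 − 2 = 922.

922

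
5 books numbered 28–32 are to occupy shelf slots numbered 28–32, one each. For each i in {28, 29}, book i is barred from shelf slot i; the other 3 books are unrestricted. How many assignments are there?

78

Let Aᵢ (for i ∈ {28, 29}) be the placements that put book i in its forbidden shelf slot. Any j of these fix j positions, leaving (5−j)! ways to fill the rest, and there are C(2,j) ways to pick which j.
By inclusion–exclusion, the number of valid placements is Σ_{j=0}^{2} (−1)^j C(2,j)·(5−j)!.
Computing: 120 − 48 + 6 = 78.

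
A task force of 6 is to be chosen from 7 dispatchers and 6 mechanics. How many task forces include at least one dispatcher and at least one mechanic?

1708

With no constraint there are C(13,6) = 1716 possible selections.
Subtract selections that omit an entire group: no dispatchers → C(6,6) = 1; no mechanics → C(7,6) = 7.
Both groups omitted at once is impossible, so 1716 − 8 = 1708.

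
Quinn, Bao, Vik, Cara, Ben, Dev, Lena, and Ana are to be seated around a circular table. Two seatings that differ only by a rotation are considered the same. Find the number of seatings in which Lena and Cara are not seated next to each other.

All circular seatings of 8 people number (7)! = 5040.
Those with Lena next to Cara: fuse the pair into one unit and seat 7 units around a circle — 2·(6)! = 1440.
Subtracting, 5040 − 1440 = 3600.

3600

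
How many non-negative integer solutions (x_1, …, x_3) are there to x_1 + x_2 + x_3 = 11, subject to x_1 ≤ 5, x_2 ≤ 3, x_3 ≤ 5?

Ignoring the caps, the number of non-negative solutions to x_1+…+x_3 = 11 is C(13,2) = 78.
Subtract solutions that violate a single cap (substitute x_i' = x_i − (cap_i+1)): x_1 ≥ 6 gives C(7,2) = 21; x_2 ≥ 4 gives C(9,2) = 36; x_3 ≥ 6 gives C(7,2) = 21. Together 78.
Add back pairs where two caps are both exceeded: 3 + 0 + 3 = 6.
By inclusion–exclusion the count is 78 − 78 + 6 = 6.

6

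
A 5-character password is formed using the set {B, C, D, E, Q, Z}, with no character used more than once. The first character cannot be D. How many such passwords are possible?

600

The first character has 6−1 = 5 choices (anything except D).
The remaining 4 characters are filled from the other 5 symbols without repetition: 5 × 4 × 3 × 2 = 120.
Total: 5 × 120 = 600.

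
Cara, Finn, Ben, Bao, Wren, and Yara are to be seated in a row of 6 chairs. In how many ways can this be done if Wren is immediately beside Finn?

Glue Wren and Finn into one block (2 internal orders), leaving 5 units to arrange in a row.
So the count is 2·(5)! = 240.

240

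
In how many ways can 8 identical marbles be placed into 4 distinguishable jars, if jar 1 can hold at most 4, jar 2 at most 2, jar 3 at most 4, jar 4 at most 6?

By stars and bars, unrestricted non-negative solutions to x_1+…+x_4 = 8 number C(8+3,3) = 165.
Subtract solutions that violate a single cap (substitute x_i' = x_i − (cap_i+1)): x_1 ≥ 5 gives C(6,3) = 20; x_2 ≥ 3 gives C(8,3) = 56; x_3 ≥ 5 gives C(6,3) = 20; x_4 ≥ 7 gives C(4,3) = 4. Together 100.
Add back pairs where two caps are both exceeded: 1 + 0 + 0 + 1 + 0 + 0 = 2.
By inclusion–exclusion the count is 165 − 100 + 2 = 67.

67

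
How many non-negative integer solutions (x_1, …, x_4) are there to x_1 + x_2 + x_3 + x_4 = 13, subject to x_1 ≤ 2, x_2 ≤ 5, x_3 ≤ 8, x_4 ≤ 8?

Ignoring the caps, the number of non-negative solutions to x_1+…+x_4 = 13 is C(16,3) = 560.
Subtract solutions that violate a single cap (substitute x_i' = x_i − (cap_i+1)): x_1 ≥ 3 gives C(13,3) = 286; x_2 ≥ 6 gives C(10,3) = 120; x_3 ≥ 9 gives C(7,3) = 35; x_4 ≥ 9 gives C(7,3) = 35. Together 476.
Add back pairs where two caps are both exceeded: 35 + 4 + 4 + 0 + 0 + 0 = 43.
By inclusion–exclusion the count is 560 − 476 + 43 = 127.

127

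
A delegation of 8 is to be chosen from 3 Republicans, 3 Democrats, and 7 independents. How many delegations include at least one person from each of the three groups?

1197

With no constraint there are C(13,8) = 1287 possible selections.
Selections missing a whole group: no Republicans → C(10,8) = 45; no Democrats → C(10,8) = 45; no independents → C(6,8) = 0.
Add back selections omitting two groups (i.e. drawn from a single group): C(3,8) + C(3,8) + C(7,8) = 0.
By inclusion–exclusion: 1287 − 90 + 0 = 1197.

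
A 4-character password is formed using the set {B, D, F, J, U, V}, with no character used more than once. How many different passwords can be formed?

Choose and order 4 of the 6 symbols: the first character has 6 options, the next 5, then 4, 3.
That product is 6 × 5 × 4 × 3 = 360.

360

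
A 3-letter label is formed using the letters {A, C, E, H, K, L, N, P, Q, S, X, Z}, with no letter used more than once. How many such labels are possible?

This is a permutation of 3 out of 12: P(12,3) = 12!/9!.
12 × 11 × 10 = 1320.

1320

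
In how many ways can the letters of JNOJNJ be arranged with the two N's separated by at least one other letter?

40

Total arrangements of JNOJNJ: 6!/(3!·2!) = 60.
Arrangements with the N's together: treat NN as one letter, giving (5)!/(3!) = 20.
Hence 60 − 20 = 40.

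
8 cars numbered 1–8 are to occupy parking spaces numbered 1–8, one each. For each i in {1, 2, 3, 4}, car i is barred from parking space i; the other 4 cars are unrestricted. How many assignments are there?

Let Aᵢ (for 1 ≤ i ≤ 4) be the placements that put car i in its forbidden parking space. Any j of these fix j positions, leaving (8−j)! ways to fill the rest, and there are C(4,j) ways to pick which j.
By inclusion–exclusion, the number of valid placements is Σ_{j=0}^{4} (−1)^j C(4,j)·(8−j)!.
Computing: 40320 − 20160 + 4320 − 480 + 24 = 24024.

24024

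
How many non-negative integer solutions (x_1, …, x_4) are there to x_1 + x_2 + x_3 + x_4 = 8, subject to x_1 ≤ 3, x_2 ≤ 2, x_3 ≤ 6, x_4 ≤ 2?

By stars and bars, unrestricted non-negative solutions to x_1+…+x_4 = 8 number C(8+3,3) = 165.
Subtract solutions that violate a single cap (substitute x_i' = x_i − (cap_i+1)): x_1 ≥ 4 gives C(7,3) = 35; x_2 ≥ 3 gives C(8,3) = 56; x_3 ≥ 7 gives C(4,3) = 4; x_4 ≥ 3 gives C(8,3) = 56. Together 151.
Add back pairs where two caps are both exceeded: 4 + 0 + 4 + 0 + 10 + 0 = 18.
By inclusion–exclusion the count is 165 − 151 + 18 = 32.

32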